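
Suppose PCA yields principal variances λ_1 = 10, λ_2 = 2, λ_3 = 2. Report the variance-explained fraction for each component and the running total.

Step 1 — total variance = trace(Sigma) = Σ λ_i = 10 + 2 + 2 = 14.

Step 2 — fraction explained by component i = λ_i / Σ λ:
  PC1: 10/14 = 0.7143
  PC2: 2/14 = 0.1429
  PC3: 2/14 = 0.1429

Step 3 — cumulative fraction after k components = (λ_1 + ... + λ_k) / Σ λ:
  k = 1: 10/14 = 0.7143
  k = 2: (10 + 2)/14 = 12/14 = 0.8571
  k = 3: (10 + 2 + 2)/14 = 14/14 = 1

Summary (fraction, with percent):

explained: PC1 0.7143 (71.43%), PC2 0.1429 (14.29%), PC3 0.1429 (14.29%);  cumulative: 0.7143, 0.8571, 1


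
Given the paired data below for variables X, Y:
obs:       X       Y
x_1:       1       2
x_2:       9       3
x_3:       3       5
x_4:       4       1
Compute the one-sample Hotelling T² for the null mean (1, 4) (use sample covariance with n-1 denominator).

Step 1 — sample mean vector:
  mean(X) = (1 + 9 + 3 + 4) / 4 = 17/4 = 4.25
  mean(Y) = (2 + 3 + 5 + 1) / 4 = 11/4 = 2.75
  x̄ = (4.25, 2.75),  deviation x̄ - mu_0 = (4.25, 2.75) - (1, 4) = (3.25, -1.25).

Step 2 — sample covariance matrix, S[i,j] = (1/(n-1)) · Σ_k (x_{k,i} - mean_i) · (x_{k,j} - mean_j), divisor n-1 = 3:
  S[X,X] = ((-3.25)·(-3.25) + (4.75)·(4.75) + (-1.25)·(-1.25) + (-0.25)·(-0.25)) / 3 = 34.75/3 = 11.5833
  S[X,Y] = ((-3.25)·(-0.75) + (4.75)·(0.25) + (-1.25)·(2.25) + (-0.25)·(-1.75)) / 3 = 1.25/3 = 0.4167
  S[Y,Y] = ((-0.75)·(-0.75) + (0.25)·(0.25) + (2.25)·(2.25) + (-1.75)·(-1.75)) / 3 = 8.75/3 = 2.9167
  S = [[11.5833, 0.4167],
 [0.4167, 2.9167]].

Step 3 — invert S. det(S) = 11.5833·2.9167 - (0.4167)² = 33.6111.
  S^{-1} = (1/det) · [[d, -b], [-b, a]] = [[0.0868, -0.0124],
 [-0.0124, 0.3446]].

Step 4 — quadratic form (x̄ - mu_0)^T · S^{-1} · (x̄ - mu_0):
  S^{-1} · (x̄ - mu_0) = (0.2975, -0.4711),
  (x̄ - mu_0)^T · [...] = (3.25)·(0.2975) + (-1.25)·(-0.4711) = 1.5558.

Step 5 — scale by n: T² = 4 · 1.5558 = 6.2231.

T² ≈ 6.2231


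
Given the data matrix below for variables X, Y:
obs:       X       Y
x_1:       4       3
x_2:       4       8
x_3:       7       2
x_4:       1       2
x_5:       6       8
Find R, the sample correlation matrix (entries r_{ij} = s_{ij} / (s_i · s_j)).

Step 1 — column means:
  mean(X) = (4 + 4 + 7 + 1 + 6) / 5 = 22/5 = 4.4
  mean(Y) = (3 + 8 + 2 + 2 + 8) / 5 = 23/5 = 4.6

Step 2 — sample variances and covariances s[i,j] = (1/(n-1)) · Σ_k (x_{k,i} - mean_i) · (x_{k,j} - mean_j), with n-1 = 4:
  s[X,X] = ((-0.4)·(-0.4) + (-0.4)·(-0.4) + (2.6)·(2.6) + (-3.4)·(-3.4) + (1.6)·(1.6)) / 4 = 21.2/4 = 5.3
  s[X,Y] = ((-0.4)·(-1.6) + (-0.4)·(3.4) + (2.6)·(-2.6) + (-3.4)·(-2.6) + (1.6)·(3.4)) / 4 = 6.8/4 = 1.7
  s[Y,Y] = ((-1.6)·(-1.6) + (3.4)·(3.4) + (-2.6)·(-2.6) + (-2.6)·(-2.6) + (3.4)·(3.4)) / 4 = 39.2/4 = 9.8
  Sample standard deviations s_i = √(s[i,i]):
  s(X) = √(5.3) = 2.3022
  s(Y) = √(9.8) = 3.1305

Step 3 — r_{ij} = s_{ij} / (s_i · s_j):
  r[X,X] = 1 (diagonal).
  r[X,Y] = 1.7 / (2.3022 · 3.1305) = 1.7 / 7.2069 = 0.2359
  r[Y,Y] = 1 (diagonal).

R is symmetric with unit diagonal. Assembling:

R = [[1, 0.2359],
 [0.2359, 1]]


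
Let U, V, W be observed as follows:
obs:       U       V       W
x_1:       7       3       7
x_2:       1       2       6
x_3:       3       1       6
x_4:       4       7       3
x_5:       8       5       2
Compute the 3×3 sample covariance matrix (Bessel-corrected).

Step 1 — column means:
  mean(U) = (7 + 1 + 3 + 4 + 8) / 5 = 23/5 = 4.6
  mean(V) = (3 + 2 + 1 + 7 + 5) / 5 = 18/5 = 3.6
  mean(W) = (7 + 6 + 6 + 3 + 2) / 5 = 24/5 = 4.8

Step 2 — sample covariance S[i,j] = (1/(n-1)) · Σ_k (x_{k,i} - mean_i) · (x_{k,j} - mean_j), with n-1 = 4.
  S[U,U] = ((2.4)·(2.4) + (-3.6)·(-3.6) + (-1.6)·(-1.6) + (-0.6)·(-0.6) + (3.4)·(3.4)) / 4 = 33.2/4 = 8.3
  S[U,V] = ((2.4)·(-0.6) + (-3.6)·(-1.6) + (-1.6)·(-2.6) + (-0.6)·(3.4) + (3.4)·(1.4)) / 4 = 11.2/4 = 2.8
  S[U,W] = ((2.4)·(2.2) + (-3.6)·(1.2) + (-1.6)·(1.2) + (-0.6)·(-1.8) + (3.4)·(-2.8)) / 4 = -9.4/4 = -2.35
  S[V,V] = ((-0.6)·(-0.6) + (-1.6)·(-1.6) + (-2.6)·(-2.6) + (3.4)·(3.4) + (1.4)·(1.4)) / 4 = 23.2/4 = 5.8
  S[V,W] = ((-0.6)·(2.2) + (-1.6)·(1.2) + (-2.6)·(1.2) + (3.4)·(-1.8) + (1.4)·(-2.8)) / 4 = -16.4/4 = -4.1
  S[W,W] = ((2.2)·(2.2) + (1.2)·(1.2) + (1.2)·(1.2) + (-1.8)·(-1.8) + (-2.8)·(-2.8)) / 4 = 18.8/4 = 4.7

S is symmetric (S[j,i] = S[i,j]). Assembling:

S = [[8.3, 2.8, -2.35],
 [2.8, 5.8, -4.1],
 [-2.35, -4.1, 4.7]]


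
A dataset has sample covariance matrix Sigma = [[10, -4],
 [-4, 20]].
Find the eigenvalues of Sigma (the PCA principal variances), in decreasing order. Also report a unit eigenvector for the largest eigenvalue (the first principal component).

Step 1 — characteristic polynomial of 2×2 Sigma:
  det(Sigma - λI) = λ² - trace · λ + det = 0.
  trace = 10 + 20 = 30, det = 10·20 - (-4)² = 184.
Step 2 — discriminant:
  Δ = trace² - 4·det = 900 - 736 = 164.
Step 3 — eigenvalues:
  λ = (trace ± √Δ)/2 = (30 ± 12.8062)/2,
  λ_1 = 21.4031,  λ_2 = 8.5969.

Step 4 — unit eigenvector for λ_1: solve (Sigma - λ_1 I)v = 0. First row:
  (10 - 21.4031)·v_x + (-4)·v_y = 0, i.e. (-11.4031)·v_x + (-4)·v_y = 0,
  so v ∝ (b, λ_1 - a) = (-4, 11.4031); multiply by -1 so the first entry is positive: u = (4, -11.4031).
  ||u|| = √((4)² + (-11.4031)²) = √(146.0312) ≈ 12.0843,
  v_1 = u/||u|| ≈ (0.331, -0.9436) (||v_1|| = 1).

λ_1 = 21.4031,  λ_2 = 8.5969;  v_1 ≈ (0.331, -0.9436)


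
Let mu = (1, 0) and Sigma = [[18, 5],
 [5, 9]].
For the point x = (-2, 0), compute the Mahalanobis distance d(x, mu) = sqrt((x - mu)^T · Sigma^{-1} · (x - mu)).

Step 1 — centre the observation: (x - mu) = (-3, 0).

Step 2 — invert Sigma. det(Sigma) = 18·9 - (5)² = 137.
  Sigma^{-1} = (1/det) · [[d, -b], [-b, a]] = [[0.0657, -0.0365],
 [-0.0365, 0.1314]].

Step 3 — form the quadratic (x - mu)^T · Sigma^{-1} · (x - mu):
  Sigma^{-1} · (x - mu) = (-0.1971, 0.1095).
  (x - mu)^T · [Sigma^{-1} · (x - mu)] = (-3)·(-0.1971) + (0)·(0.1095) = 0.5912.

Step 4 — take square root: d = √(0.5912) ≈ 0.7689.

d(x, mu) = √(0.5912) ≈ 0.7689


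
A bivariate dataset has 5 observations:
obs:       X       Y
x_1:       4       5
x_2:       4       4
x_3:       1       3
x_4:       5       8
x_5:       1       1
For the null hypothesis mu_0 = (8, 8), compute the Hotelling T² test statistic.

Step 1 — sample mean vector:
  mean(X) = (4 + 4 + 1 + 5 + 1) / 5 = 15/5 = 3
  mean(Y) = (5 + 4 + 3 + 8 + 1) / 5 = 21/5 = 4.2
  x̄ = (3, 4.2),  deviation x̄ - mu_0 = (3, 4.2) - (8, 8) = (-5, -3.8).

Step 2 — sample covariance matrix, S[i,j] = (1/(n-1)) · Σ_k (x_{k,i} - mean_i) · (x_{k,j} - mean_j), divisor n-1 = 4:
  S[X,X] = ((1)·(1) + (1)·(1) + (-2)·(-2) + (2)·(2) + (-2)·(-2)) / 4 = 14/4 = 3.5
  S[X,Y] = ((1)·(0.8) + (1)·(-0.2) + (-2)·(-1.2) + (2)·(3.8) + (-2)·(-3.2)) / 4 = 17/4 = 4.25
  S[Y,Y] = ((0.8)·(0.8) + (-0.2)·(-0.2) + (-1.2)·(-1.2) + (3.8)·(3.8) + (-3.2)·(-3.2)) / 4 = 26.8/4 = 6.7
  S = [[3.5, 4.25],
 [4.25, 6.7]].

Step 3 — invert S. det(S) = 3.5·6.7 - (4.25)² = 5.3875.
  S^{-1} = (1/det) · [[d, -b], [-b, a]] = [[1.2436, -0.7889],
 [-0.7889, 0.6497]].

Step 4 — quadratic form (x̄ - mu_0)^T · S^{-1} · (x̄ - mu_0):
  S^{-1} · (x̄ - mu_0) = (-3.2204, 1.4756),
  (x̄ - mu_0)^T · [...] = (-5)·(-3.2204) + (-3.8)·(1.4756) = 10.4947.

Step 5 — scale by n: T² = 5 · 10.4947 = 52.4733.

T² ≈ 52.4733


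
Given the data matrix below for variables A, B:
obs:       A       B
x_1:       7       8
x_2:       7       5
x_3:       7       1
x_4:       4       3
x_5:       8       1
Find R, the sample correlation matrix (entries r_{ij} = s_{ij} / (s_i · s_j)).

Step 1 — column means:
  mean(A) = (7 + 7 + 7 + 4 + 8) / 5 = 33/5 = 6.6
  mean(B) = (8 + 5 + 1 + 3 + 1) / 5 = 18/5 = 3.6

Step 2 — sample variances and covariances s[i,j] = (1/(n-1)) · Σ_k (x_{k,i} - mean_i) · (x_{k,j} - mean_j), with n-1 = 4:
  s[A,A] = ((0.4)·(0.4) + (0.4)·(0.4) + (0.4)·(0.4) + (-2.6)·(-2.6) + (1.4)·(1.4)) / 4 = 9.2/4 = 2.3
  s[A,B] = ((0.4)·(4.4) + (0.4)·(1.4) + (0.4)·(-2.6) + (-2.6)·(-0.6) + (1.4)·(-2.6)) / 4 = -0.8/4 = -0.2
  s[B,B] = ((4.4)·(4.4) + (1.4)·(1.4) + (-2.6)·(-2.6) + (-0.6)·(-0.6) + (-2.6)·(-2.6)) / 4 = 35.2/4 = 8.8
  Sample standard deviations s_i = √(s[i,i]):
  s(A) = √(2.3) = 1.5166
  s(B) = √(8.8) = 2.9665

Step 3 — r_{ij} = s_{ij} / (s_i · s_j):
  r[A,A] = 1 (diagonal).
  r[A,B] = -0.2 / (1.5166 · 2.9665) = -0.2 / 4.4989 = -0.0445
  r[B,B] = 1 (diagonal).

R is symmetric with unit diagonal. Assembling:

R = [[1, -0.0445],
 [-0.0445, 1]]


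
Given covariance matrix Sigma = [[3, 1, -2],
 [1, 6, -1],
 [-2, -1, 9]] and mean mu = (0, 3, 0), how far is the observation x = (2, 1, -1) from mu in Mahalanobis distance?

Step 1 — centre the observation: (x - mu) = (2, -2, -1).

Step 2 — invert Sigma (cofactor / det for 3×3, or solve directly):
  Sigma^{-1} = [[0.4077, -0.0538, 0.0846],
 [-0.0538, 0.1769, 0.0077],
 [0.0846, 0.0077, 0.1308]].

Step 3 — form the quadratic (x - mu)^T · Sigma^{-1} · (x - mu):
  Sigma^{-1} · (x - mu) = (0.8385, -0.4692, 0.0231).
  (x - mu)^T · [Sigma^{-1} · (x - mu)] = (2)·(0.8385) + (-2)·(-0.4692) + (-1)·(0.0231) = 2.5923.

Step 4 — take square root: d = √(2.5923) ≈ 1.6101.

d(x, mu) = √(2.5923) ≈ 1.6101


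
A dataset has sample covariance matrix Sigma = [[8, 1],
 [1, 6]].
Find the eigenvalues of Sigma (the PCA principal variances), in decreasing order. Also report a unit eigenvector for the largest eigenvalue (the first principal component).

Step 1 — characteristic polynomial of 2×2 Sigma:
  det(Sigma - λI) = λ² - trace · λ + det = 0.
  trace = 8 + 6 = 14, det = 8·6 - (1)² = 47.
Step 2 — discriminant:
  Δ = trace² - 4·det = 196 - 188 = 8.
Step 3 — eigenvalues:
  λ = (trace ± √Δ)/2 = (14 ± 2.8284)/2,
  λ_1 = 8.4142,  λ_2 = 5.5858.

Step 4 — unit eigenvector for λ_1: solve (Sigma - λ_1 I)v = 0. First row:
  (8 - 8.4142)·v_x + (1)·v_y = 0, i.e. (-0.4142)·v_x + (1)·v_y = 0,
  so v ∝ (b, λ_1 - a) = (1, 0.4142) = u.
  ||u|| = √((1)² + (0.4142)²) = √(1.1716) ≈ 1.0824,
  v_1 = u/||u|| ≈ (0.9239, 0.3827) (||v_1|| = 1).

λ_1 = 8.4142,  λ_2 = 5.5858;  v_1 ≈ (0.9239, 0.3827)


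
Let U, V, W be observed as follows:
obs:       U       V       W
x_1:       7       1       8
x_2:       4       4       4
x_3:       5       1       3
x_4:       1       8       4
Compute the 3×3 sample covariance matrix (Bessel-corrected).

Step 1 — column means:
  mean(U) = (7 + 4 + 5 + 1) / 4 = 17/4 = 4.25
  mean(V) = (1 + 4 + 1 + 8) / 4 = 14/4 = 3.5
  mean(W) = (8 + 4 + 3 + 4) / 4 = 19/4 = 4.75

Step 2 — sample covariance S[i,j] = (1/(n-1)) · Σ_k (x_{k,i} - mean_i) · (x_{k,j} - mean_j), with n-1 = 3.
  S[U,U] = ((2.75)·(2.75) + (-0.25)·(-0.25) + (0.75)·(0.75) + (-3.25)·(-3.25)) / 3 = 18.75/3 = 6.25
  S[U,V] = ((2.75)·(-2.5) + (-0.25)·(0.5) + (0.75)·(-2.5) + (-3.25)·(4.5)) / 3 = -23.5/3 = -7.8333
  S[U,W] = ((2.75)·(3.25) + (-0.25)·(-0.75) + (0.75)·(-1.75) + (-3.25)·(-0.75)) / 3 = 10.25/3 = 3.4167
  S[V,V] = ((-2.5)·(-2.5) + (0.5)·(0.5) + (-2.5)·(-2.5) + (4.5)·(4.5)) / 3 = 33/3 = 11
  S[V,W] = ((-2.5)·(3.25) + (0.5)·(-0.75) + (-2.5)·(-1.75) + (4.5)·(-0.75)) / 3 = -7.5/3 = -2.5
  S[W,W] = ((3.25)·(3.25) + (-0.75)·(-0.75) + (-1.75)·(-1.75) + (-0.75)·(-0.75)) / 3 = 14.75/3 = 4.9167

S is symmetric (S[j,i] = S[i,j]). Assembling:

S = [[6.25, -7.8333, 3.4167],
 [-7.8333, 11, -2.5],
 [3.4167, -2.5, 4.9167]]


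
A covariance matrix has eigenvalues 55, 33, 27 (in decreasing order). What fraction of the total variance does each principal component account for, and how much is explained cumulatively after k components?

Step 1 — total variance = trace(Sigma) = Σ λ_i = 55 + 33 + 27 = 115.

Step 2 — fraction explained by component i = λ_i / Σ λ:
  PC1: 55/115 = 0.4783
  PC2: 33/115 = 0.287
  PC3: 27/115 = 0.2348

Step 3 — cumulative fraction after k components = (λ_1 + ... + λ_k) / Σ λ:
  k = 1: 55/115 = 0.4783
  k = 2: (55 + 33)/115 = 88/115 = 0.7652
  k = 3: (55 + 33 + 27)/115 = 115/115 = 1

Summary (fraction, with percent):

explained: PC1 0.4783 (47.83%), PC2 0.287 (28.7%), PC3 0.2348 (23.48%);  cumulative: 0.4783, 0.7652, 1


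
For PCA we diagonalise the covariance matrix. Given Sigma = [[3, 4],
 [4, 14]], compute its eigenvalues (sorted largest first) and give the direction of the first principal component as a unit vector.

Step 1 — characteristic polynomial of 2×2 Sigma:
  det(Sigma - λI) = λ² - trace · λ + det = 0.
  trace = 3 + 14 = 17, det = 3·14 - (4)² = 26.
Step 2 — discriminant:
  Δ = trace² - 4·det = 289 - 104 = 185.
Step 3 — eigenvalues:
  λ = (trace ± √Δ)/2 = (17 ± 13.6015)/2,
  λ_1 = 15.3007,  λ_2 = 1.6993.

Step 4 — unit eigenvector for λ_1: solve (Sigma - λ_1 I)v = 0. First row:
  (3 - 15.3007)·v_x + (4)·v_y = 0, i.e. (-12.3007)·v_x + (4)·v_y = 0,
  so v ∝ (b, λ_1 - a) = (4, 12.3007) = u.
  ||u|| = √((4)² + (12.3007)²) = √(167.3081) ≈ 12.9348,
  v_1 = u/||u|| ≈ (0.3092, 0.951) (||v_1|| = 1).

λ_1 = 15.3007,  λ_2 = 1.6993;  v_1 ≈ (0.3092, 0.951)


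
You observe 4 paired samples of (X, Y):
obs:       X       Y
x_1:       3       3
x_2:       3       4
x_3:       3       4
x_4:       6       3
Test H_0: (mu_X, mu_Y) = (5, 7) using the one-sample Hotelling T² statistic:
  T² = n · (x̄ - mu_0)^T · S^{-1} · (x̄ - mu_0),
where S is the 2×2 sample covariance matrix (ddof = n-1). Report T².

Step 1 — sample mean vector:
  mean(X) = (3 + 3 + 3 + 6) / 4 = 15/4 = 3.75
  mean(Y) = (3 + 4 + 4 + 3) / 4 = 14/4 = 3.5
  x̄ = (3.75, 3.5),  deviation x̄ - mu_0 = (3.75, 3.5) - (5, 7) = (-1.25, -3.5).

Step 2 — sample covariance matrix, S[i,j] = (1/(n-1)) · Σ_k (x_{k,i} - mean_i) · (x_{k,j} - mean_j), divisor n-1 = 3:
  S[X,X] = ((-0.75)·(-0.75) + (-0.75)·(-0.75) + (-0.75)·(-0.75) + (2.25)·(2.25)) / 3 = 6.75/3 = 2.25
  S[X,Y] = ((-0.75)·(-0.5) + (-0.75)·(0.5) + (-0.75)·(0.5) + (2.25)·(-0.5)) / 3 = -1.5/3 = -0.5
  S[Y,Y] = ((-0.5)·(-0.5) + (0.5)·(0.5) + (0.5)·(0.5) + (-0.5)·(-0.5)) / 3 = 1/3 = 0.3333
  S = [[2.25, -0.5],
 [-0.5, 0.3333]].

Step 3 — invert S. det(S) = 2.25·0.3333 - (-0.5)² = 0.5.
  S^{-1} = (1/det) · [[d, -b], [-b, a]] = [[0.6667, 1],
 [1, 4.5]].

Step 4 — quadratic form (x̄ - mu_0)^T · S^{-1} · (x̄ - mu_0):
  S^{-1} · (x̄ - mu_0) = (-4.3333, -17),
  (x̄ - mu_0)^T · [...] = (-1.25)·(-4.3333) + (-3.5)·(-17) = 64.9167.

Step 5 — scale by n: T² = 4 · 64.9167 = 259.6667.

T² ≈ 259.6667


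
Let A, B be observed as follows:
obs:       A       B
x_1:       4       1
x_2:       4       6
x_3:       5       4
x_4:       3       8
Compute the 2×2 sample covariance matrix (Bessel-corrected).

Step 1 — column means:
  mean(A) = (4 + 4 + 5 + 3) / 4 = 16/4 = 4
  mean(B) = (1 + 6 + 4 + 8) / 4 = 19/4 = 4.75

Step 2 — sample covariance S[i,j] = (1/(n-1)) · Σ_k (x_{k,i} - mean_i) · (x_{k,j} - mean_j), with n-1 = 3.
  S[A,A] = ((0)·(0) + (0)·(0) + (1)·(1) + (-1)·(-1)) / 3 = 2/3 = 0.6667
  S[A,B] = ((0)·(-3.75) + (0)·(1.25) + (1)·(-0.75) + (-1)·(3.25)) / 3 = -4/3 = -1.3333
  S[B,B] = ((-3.75)·(-3.75) + (1.25)·(1.25) + (-0.75)·(-0.75) + (3.25)·(3.25)) / 3 = 26.75/3 = 8.9167

S is symmetric (S[j,i] = S[i,j]). Assembling:

S = [[0.6667, -1.3333],
 [-1.3333, 8.9167]]


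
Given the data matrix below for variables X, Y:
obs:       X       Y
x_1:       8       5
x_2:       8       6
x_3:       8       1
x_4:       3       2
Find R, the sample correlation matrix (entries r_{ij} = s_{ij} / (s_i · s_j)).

Step 1 — column means:
  mean(X) = (8 + 8 + 8 + 3) / 4 = 27/4 = 6.75
  mean(Y) = (5 + 6 + 1 + 2) / 4 = 14/4 = 3.5

Step 2 — sample variances and covariances s[i,j] = (1/(n-1)) · Σ_k (x_{k,i} - mean_i) · (x_{k,j} - mean_j), with n-1 = 3:
  s[X,X] = ((1.25)·(1.25) + (1.25)·(1.25) + (1.25)·(1.25) + (-3.75)·(-3.75)) / 3 = 18.75/3 = 6.25
  s[X,Y] = ((1.25)·(1.5) + (1.25)·(2.5) + (1.25)·(-2.5) + (-3.75)·(-1.5)) / 3 = 7.5/3 = 2.5
  s[Y,Y] = ((1.5)·(1.5) + (2.5)·(2.5) + (-2.5)·(-2.5) + (-1.5)·(-1.5)) / 3 = 17/3 = 5.6667
  Sample standard deviations s_i = √(s[i,i]):
  s(X) = √(6.25) = 2.5
  s(Y) = √(5.6667) = 2.3805

Step 3 — r_{ij} = s_{ij} / (s_i · s_j):
  r[X,X] = 1 (diagonal).
  r[X,Y] = 2.5 / (2.5 · 2.3805) = 2.5 / 5.9512 = 0.4201
  r[Y,Y] = 1 (diagonal).

R is symmetric with unit diagonal. Assembling:

R = [[1, 0.4201],
 [0.4201, 1]]


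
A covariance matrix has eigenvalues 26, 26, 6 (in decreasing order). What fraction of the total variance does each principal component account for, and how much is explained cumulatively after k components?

Step 1 — total variance = trace(Sigma) = Σ λ_i = 26 + 26 + 6 = 58.

Step 2 — fraction explained by component i = λ_i / Σ λ:
  PC1: 26/58 = 0.4483
  PC2: 26/58 = 0.4483
  PC3: 6/58 = 0.1034

Step 3 — cumulative fraction after k components = (λ_1 + ... + λ_k) / Σ λ:
  k = 1: 26/58 = 0.4483
  k = 2: (26 + 26)/58 = 52/58 = 0.8966
  k = 3: (26 + 26 + 6)/58 = 58/58 = 1

Summary (fraction, with percent):

explained: PC1 0.4483 (44.83%), PC2 0.4483 (44.83%), PC3 0.1034 (10.34%);  cumulative: 0.4483, 0.8966, 1


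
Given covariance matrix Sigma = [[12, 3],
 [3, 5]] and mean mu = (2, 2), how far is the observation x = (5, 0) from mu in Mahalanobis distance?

Step 1 — centre the observation: (x - mu) = (3, -2).

Step 2 — invert Sigma. det(Sigma) = 12·5 - (3)² = 51.
  Sigma^{-1} = (1/det) · [[d, -b], [-b, a]] = [[0.098, -0.0588],
 [-0.0588, 0.2353]].

Step 3 — form the quadratic (x - mu)^T · Sigma^{-1} · (x - mu):
  Sigma^{-1} · (x - mu) = (0.4118, -0.6471).
  (x - mu)^T · [Sigma^{-1} · (x - mu)] = (3)·(0.4118) + (-2)·(-0.6471) = 2.5294.

Step 4 — take square root: d = √(2.5294) ≈ 1.5904.

d(x, mu) = √(2.5294) ≈ 1.5904


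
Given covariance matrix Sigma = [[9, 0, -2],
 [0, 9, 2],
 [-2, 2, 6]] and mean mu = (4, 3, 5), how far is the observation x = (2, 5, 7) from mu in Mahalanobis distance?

Step 1 — centre the observation: (x - mu) = (-2, 2, 2).

Step 2 — invert Sigma (cofactor / det for 3×3, or solve directly):
  Sigma^{-1} = [[0.1208, -0.0097, 0.0435],
 [-0.0097, 0.1208, -0.0435],
 [0.0435, -0.0435, 0.1957]].

Step 3 — form the quadratic (x - mu)^T · Sigma^{-1} · (x - mu):
  Sigma^{-1} · (x - mu) = (-0.1739, 0.1739, 0.2174).
  (x - mu)^T · [Sigma^{-1} · (x - mu)] = (-2)·(-0.1739) + (2)·(0.1739) + (2)·(0.2174) = 1.1304.

Step 4 — take square root: d = √(1.1304) ≈ 1.0632.

d(x, mu) = √(1.1304) ≈ 1.0632


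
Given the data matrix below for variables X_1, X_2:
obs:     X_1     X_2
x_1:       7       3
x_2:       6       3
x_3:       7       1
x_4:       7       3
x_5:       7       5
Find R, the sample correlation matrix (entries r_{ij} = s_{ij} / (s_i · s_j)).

Step 1 — column means:
  mean(X_1) = (7 + 6 + 7 + 7 + 7) / 5 = 34/5 = 6.8
  mean(X_2) = (3 + 3 + 1 + 3 + 5) / 5 = 15/5 = 3

Step 2 — sample variances and covariances s[i,j] = (1/(n-1)) · Σ_k (x_{k,i} - mean_i) · (x_{k,j} - mean_j), with n-1 = 4:
  s[X_1,X_1] = ((0.2)·(0.2) + (-0.8)·(-0.8) + (0.2)·(0.2) + (0.2)·(0.2) + (0.2)·(0.2)) / 4 = 0.8/4 = 0.2
  s[X_1,X_2] = ((0.2)·(0) + (-0.8)·(0) + (0.2)·(-2) + (0.2)·(0) + (0.2)·(2)) / 4 = 0/4 = 0
  s[X_2,X_2] = ((0)·(0) + (0)·(0) + (-2)·(-2) + (0)·(0) + (2)·(2)) / 4 = 8/4 = 2
  Sample standard deviations s_i = √(s[i,i]):
  s(X_1) = √(0.2) = 0.4472
  s(X_2) = √(2) = 1.4142

Step 3 — r_{ij} = s_{ij} / (s_i · s_j):
  r[X_1,X_1] = 1 (diagonal).
  r[X_1,X_2] = 0 / (0.4472 · 1.4142) = 0 / 0.6325 = 0
  r[X_2,X_2] = 1 (diagonal).

R is symmetric with unit diagonal. Assembling:

R = [[1, 0],
 [0, 1]]


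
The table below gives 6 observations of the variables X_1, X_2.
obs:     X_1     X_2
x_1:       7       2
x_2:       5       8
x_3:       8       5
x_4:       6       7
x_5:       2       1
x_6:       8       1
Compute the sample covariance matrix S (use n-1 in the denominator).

Step 1 — column means:
  mean(X_1) = (7 + 5 + 8 + 6 + 2 + 8) / 6 = 36/6 = 6
  mean(X_2) = (2 + 8 + 5 + 7 + 1 + 1) / 6 = 24/6 = 4

Step 2 — sample covariance S[i,j] = (1/(n-1)) · Σ_k (x_{k,i} - mean_i) · (x_{k,j} - mean_j), with n-1 = 5.
  S[X_1,X_1] = ((1)·(1) + (-1)·(-1) + (2)·(2) + (0)·(0) + (-4)·(-4) + (2)·(2)) / 5 = 26/5 = 5.2
  S[X_1,X_2] = ((1)·(-2) + (-1)·(4) + (2)·(1) + (0)·(3) + (-4)·(-3) + (2)·(-3)) / 5 = 2/5 = 0.4
  S[X_2,X_2] = ((-2)·(-2) + (4)·(4) + (1)·(1) + (3)·(3) + (-3)·(-3) + (-3)·(-3)) / 5 = 48/5 = 9.6

S is symmetric (S[j,i] = S[i,j]). Assembling:

S = [[5.2, 0.4],
 [0.4, 9.6]]


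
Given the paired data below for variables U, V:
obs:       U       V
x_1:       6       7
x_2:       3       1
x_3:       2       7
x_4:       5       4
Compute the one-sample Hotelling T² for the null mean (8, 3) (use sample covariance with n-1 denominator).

Step 1 — sample mean vector:
  mean(U) = (6 + 3 + 2 + 5) / 4 = 16/4 = 4
  mean(V) = (7 + 1 + 7 + 4) / 4 = 19/4 = 4.75
  x̄ = (4, 4.75),  deviation x̄ - mu_0 = (4, 4.75) - (8, 3) = (-4, 1.75).

Step 2 — sample covariance matrix, S[i,j] = (1/(n-1)) · Σ_k (x_{k,i} - mean_i) · (x_{k,j} - mean_j), divisor n-1 = 3:
  S[U,U] = ((2)·(2) + (-1)·(-1) + (-2)·(-2) + (1)·(1)) / 3 = 10/3 = 3.3333
  S[U,V] = ((2)·(2.25) + (-1)·(-3.75) + (-2)·(2.25) + (1)·(-0.75)) / 3 = 3/3 = 1
  S[V,V] = ((2.25)·(2.25) + (-3.75)·(-3.75) + (2.25)·(2.25) + (-0.75)·(-0.75)) / 3 = 24.75/3 = 8.25
  S = [[3.3333, 1],
 [1, 8.25]].

Step 3 — invert S. det(S) = 3.3333·8.25 - (1)² = 26.5.
  S^{-1} = (1/det) · [[d, -b], [-b, a]] = [[0.3113, -0.0377],
 [-0.0377, 0.1258]].

Step 4 — quadratic form (x̄ - mu_0)^T · S^{-1} · (x̄ - mu_0):
  S^{-1} · (x̄ - mu_0) = (-1.3113, 0.3711),
  (x̄ - mu_0)^T · [...] = (-4)·(-1.3113) + (1.75)·(0.3711) = 5.8947.

Step 5 — scale by n: T² = 4 · 5.8947 = 23.5786.

T² ≈ 23.5786


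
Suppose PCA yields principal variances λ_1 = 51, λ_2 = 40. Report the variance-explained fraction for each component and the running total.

Step 1 — total variance = trace(Sigma) = Σ λ_i = 51 + 40 = 91.

Step 2 — fraction explained by component i = λ_i / Σ λ:
  PC1: 51/91 = 0.5604
  PC2: 40/91 = 0.4396

Step 3 — cumulative fraction after k components = (λ_1 + ... + λ_k) / Σ λ:
  k = 1: 51/91 = 0.5604
  k = 2: (51 + 40)/91 = 91/91 = 1

Summary (fraction, with percent):

explained: PC1 0.5604 (56.04%), PC2 0.4396 (43.96%);  cumulative: 0.5604, 1


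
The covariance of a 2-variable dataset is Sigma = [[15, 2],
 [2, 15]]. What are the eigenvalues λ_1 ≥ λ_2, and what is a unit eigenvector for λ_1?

Step 1 — characteristic polynomial of 2×2 Sigma:
  det(Sigma - λI) = λ² - trace · λ + det = 0.
  trace = 15 + 15 = 30, det = 15·15 - (2)² = 221.
Step 2 — discriminant:
  Δ = trace² - 4·det = 900 - 884 = 16.
Step 3 — eigenvalues:
  λ = (trace ± √Δ)/2 = (30 ± 4)/2,
  λ_1 = 17,  λ_2 = 13.

Step 4 — unit eigenvector for λ_1: solve (Sigma - λ_1 I)v = 0. First row:
  (15 - 17)·v_x + (2)·v_y = 0, i.e. (-2)·v_x + (2)·v_y = 0,
  so v ∝ (b, λ_1 - a) = (2, 2) = u.
  ||u|| = √((2)² + (2)²) = √(8) ≈ 2.8284,
  v_1 = u/||u|| ≈ (0.7071, 0.7071) (||v_1|| = 1).

λ_1 = 17,  λ_2 = 13;  v_1 ≈ (0.7071, 0.7071)


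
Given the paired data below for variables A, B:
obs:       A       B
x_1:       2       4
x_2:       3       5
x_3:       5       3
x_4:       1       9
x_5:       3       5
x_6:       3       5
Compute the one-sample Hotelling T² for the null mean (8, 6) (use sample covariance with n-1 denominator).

Step 1 — sample mean vector:
  mean(A) = (2 + 3 + 5 + 1 + 3 + 3) / 6 = 17/6 = 2.8333
  mean(B) = (4 + 5 + 3 + 9 + 5 + 5) / 6 = 31/6 = 5.1667
  x̄ = (2.8333, 5.1667),  deviation x̄ - mu_0 = (2.8333, 5.1667) - (8, 6) = (-5.1667, -0.8333).

Step 2 — sample covariance matrix, S[i,j] = (1/(n-1)) · Σ_k (x_{k,i} - mean_i) · (x_{k,j} - mean_j), divisor n-1 = 5:
  S[A,A] = ((-0.8333)·(-0.8333) + (0.1667)·(0.1667) + (2.1667)·(2.1667) + (-1.8333)·(-1.8333) + (0.1667)·(0.1667) + (0.1667)·(0.1667)) / 5 = 8.8333/5 = 1.7667
  S[A,B] = ((-0.8333)·(-1.1667) + (0.1667)·(-0.1667) + (2.1667)·(-2.1667) + (-1.8333)·(3.8333) + (0.1667)·(-0.1667) + (0.1667)·(-0.1667)) / 5 = -10.8333/5 = -2.1667
  S[B,B] = ((-1.1667)·(-1.1667) + (-0.1667)·(-0.1667) + (-2.1667)·(-2.1667) + (3.8333)·(3.8333) + (-0.1667)·(-0.1667) + (-0.1667)·(-0.1667)) / 5 = 20.8333/5 = 4.1667
  S = [[1.7667, -2.1667],
 [-2.1667, 4.1667]].

Step 3 — invert S. det(S) = 1.7667·4.1667 - (-2.1667)² = 2.6667.
  S^{-1} = (1/det) · [[d, -b], [-b, a]] = [[1.5625, 0.8125],
 [0.8125, 0.6625]].

Step 4 — quadratic form (x̄ - mu_0)^T · S^{-1} · (x̄ - mu_0):
  S^{-1} · (x̄ - mu_0) = (-8.75, -4.75),
  (x̄ - mu_0)^T · [...] = (-5.1667)·(-8.75) + (-0.8333)·(-4.75) = 49.1667.

Step 5 — scale by n: T² = 6 · 49.1667 = 295.

T² ≈ 295


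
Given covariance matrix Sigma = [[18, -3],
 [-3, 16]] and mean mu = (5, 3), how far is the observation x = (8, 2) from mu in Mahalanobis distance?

Step 1 — centre the observation: (x - mu) = (3, -1).

Step 2 — invert Sigma. det(Sigma) = 18·16 - (-3)² = 279.
  Sigma^{-1} = (1/det) · [[d, -b], [-b, a]] = [[0.0573, 0.0108],
 [0.0108, 0.0645]].

Step 3 — form the quadratic (x - mu)^T · Sigma^{-1} · (x - mu):
  Sigma^{-1} · (x - mu) = (0.1613, -0.0323).
  (x - mu)^T · [Sigma^{-1} · (x - mu)] = (3)·(0.1613) + (-1)·(-0.0323) = 0.5161.

Step 4 — take square root: d = √(0.5161) ≈ 0.7184.

d(x, mu) = √(0.5161) ≈ 0.7184


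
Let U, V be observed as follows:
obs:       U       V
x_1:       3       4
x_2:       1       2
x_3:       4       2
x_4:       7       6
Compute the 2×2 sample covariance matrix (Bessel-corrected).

Step 1 — column means:
  mean(U) = (3 + 1 + 4 + 7) / 4 = 15/4 = 3.75
  mean(V) = (4 + 2 + 2 + 6) / 4 = 14/4 = 3.5

Step 2 — sample covariance S[i,j] = (1/(n-1)) · Σ_k (x_{k,i} - mean_i) · (x_{k,j} - mean_j), with n-1 = 3.
  S[U,U] = ((-0.75)·(-0.75) + (-2.75)·(-2.75) + (0.25)·(0.25) + (3.25)·(3.25)) / 3 = 18.75/3 = 6.25
  S[U,V] = ((-0.75)·(0.5) + (-2.75)·(-1.5) + (0.25)·(-1.5) + (3.25)·(2.5)) / 3 = 11.5/3 = 3.8333
  S[V,V] = ((0.5)·(0.5) + (-1.5)·(-1.5) + (-1.5)·(-1.5) + (2.5)·(2.5)) / 3 = 11/3 = 3.6667

S is symmetric (S[j,i] = S[i,j]). Assembling:

S = [[6.25, 3.8333],
 [3.8333, 3.6667]]


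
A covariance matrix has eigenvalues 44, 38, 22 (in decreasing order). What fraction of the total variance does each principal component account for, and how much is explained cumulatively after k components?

Step 1 — total variance = trace(Sigma) = Σ λ_i = 44 + 38 + 22 = 104.

Step 2 — fraction explained by component i = λ_i / Σ λ:
  PC1: 44/104 = 0.4231
  PC2: 38/104 = 0.3654
  PC3: 22/104 = 0.2115

Step 3 — cumulative fraction after k components = (λ_1 + ... + λ_k) / Σ λ:
  k = 1: 44/104 = 0.4231
  k = 2: (44 + 38)/104 = 82/104 = 0.7885
  k = 3: (44 + 38 + 22)/104 = 104/104 = 1

Summary (fraction, with percent):

explained: PC1 0.4231 (42.31%), PC2 0.3654 (36.54%), PC3 0.2115 (21.15%);  cumulative: 0.4231, 0.7885, 1


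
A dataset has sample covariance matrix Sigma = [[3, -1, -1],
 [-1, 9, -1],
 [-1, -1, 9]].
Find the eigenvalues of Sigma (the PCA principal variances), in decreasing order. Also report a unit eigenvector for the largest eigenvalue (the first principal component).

Step 1 — characteristic polynomial p(λ) = det(λI - Sigma) = λ³ - tr·λ² + c_1·λ - det, where tr = trace, c_1 = sum of the principal 2×2 minors, det = det(Sigma):
  tr = 3 + 9 + 9 = 21,
  c_1 = (3·9 - (-1)²) + (3·9 - (-1)²) + (9·9 - (-1)²) = 26 + 26 + 80 = 132,
  det = 3·(9·9 - (-1)²) - (-1)·((-1)·9 - (-1)·(-1)) + (-1)·((-1)·(-1) - 9·(-1)) = 3·(80) - (-1)·(-10) + (-1)·(10) = 220.
  So p(λ) = λ³ - 21λ² + 132λ - 220.
Step 2 — look for an integer root (rational root theorem: any rational root is an integer divisor of 220). Testing λ = 10:
  p(10) = 1000 - 2100 + 1320 - 220 = 0  ✓
  Dividing out (λ - 10): p(λ) = (λ - 10)(λ² - 11λ + 22).
Step 3 — remaining eigenvalues from the quadratic λ² - 11λ + 22 = 0:
  Δ = 11² - 4·22 = 121 - 88 = 33,  λ = (11 ± √33)/2 = (11 ± 5.7446)/2 ≈ 8.3723 or 2.6277.
  Sorted: λ_1 = 10,  λ_2 = 8.3723,  λ_3 = 2.6277  (check: sum = 21 = tr ✓).

Step 4 — unit eigenvector for λ_1 = 10: v spans the null space of (Sigma - λ_1 I), whose rows are
  r_1 = (-7, -1, -1),  r_2 = (-1, -1, -1),  r_3 = (-1, -1, -1).
  v is orthogonal to every row, so take v ∝ r_1 × r_2 = ((-1)·(-1) - (-1)·(-1), (-1)·(-1) - (-7)·(-1), (-7)·(-1) - (-1)·(-1)) = (0, -6, 6).
  Rescale (divide by 6; multiply by -1 so the first nonzero entry is positive): u = (0, 1, -1).
  ||u|| = √((0)² + (1)² + (-1)²) = √(2) ≈ 1.4142,  v_1 = u/||u|| ≈ (0, 0.7071, -0.7071) (||v_1|| = 1).

λ_1 = 10,  λ_2 = 8.3723,  λ_3 = 2.6277;  v_1 ≈ (0, 0.7071, -0.7071)


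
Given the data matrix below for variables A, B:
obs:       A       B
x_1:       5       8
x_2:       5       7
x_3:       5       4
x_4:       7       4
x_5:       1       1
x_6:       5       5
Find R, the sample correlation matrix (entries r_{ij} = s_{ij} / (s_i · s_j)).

Step 1 — column means:
  mean(A) = (5 + 5 + 5 + 7 + 1 + 5) / 6 = 28/6 = 4.6667
  mean(B) = (8 + 7 + 4 + 4 + 1 + 5) / 6 = 29/6 = 4.8333

Step 2 — sample variances and covariances s[i,j] = (1/(n-1)) · Σ_k (x_{k,i} - mean_i) · (x_{k,j} - mean_j), with n-1 = 5:
  s[A,A] = ((0.3333)·(0.3333) + (0.3333)·(0.3333) + (0.3333)·(0.3333) + (2.3333)·(2.3333) + (-3.6667)·(-3.6667) + (0.3333)·(0.3333)) / 5 = 19.3333/5 = 3.8667
  s[A,B] = ((0.3333)·(3.1667) + (0.3333)·(2.1667) + (0.3333)·(-0.8333) + (2.3333)·(-0.8333) + (-3.6667)·(-3.8333) + (0.3333)·(0.1667)) / 5 = 13.6667/5 = 2.7333
  s[B,B] = ((3.1667)·(3.1667) + (2.1667)·(2.1667) + (-0.8333)·(-0.8333) + (-0.8333)·(-0.8333) + (-3.8333)·(-3.8333) + (0.1667)·(0.1667)) / 5 = 30.8333/5 = 6.1667
  Sample standard deviations s_i = √(s[i,i]):
  s(A) = √(3.8667) = 1.9664
  s(B) = √(6.1667) = 2.4833

Step 3 — r_{ij} = s_{ij} / (s_i · s_j):
  r[A,A] = 1 (diagonal).
  r[A,B] = 2.7333 / (1.9664 · 2.4833) = 2.7333 / 4.8831 = 0.5598
  r[B,B] = 1 (diagonal).

R is symmetric with unit diagonal. Assembling:

R = [[1, 0.5598],
 [0.5598, 1]]


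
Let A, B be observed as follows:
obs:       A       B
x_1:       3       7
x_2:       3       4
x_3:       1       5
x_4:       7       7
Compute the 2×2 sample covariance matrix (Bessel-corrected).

Step 1 — column means:
  mean(A) = (3 + 3 + 1 + 7) / 4 = 14/4 = 3.5
  mean(B) = (7 + 4 + 5 + 7) / 4 = 23/4 = 5.75

Step 2 — sample covariance S[i,j] = (1/(n-1)) · Σ_k (x_{k,i} - mean_i) · (x_{k,j} - mean_j), with n-1 = 3.
  S[A,A] = ((-0.5)·(-0.5) + (-0.5)·(-0.5) + (-2.5)·(-2.5) + (3.5)·(3.5)) / 3 = 19/3 = 6.3333
  S[A,B] = ((-0.5)·(1.25) + (-0.5)·(-1.75) + (-2.5)·(-0.75) + (3.5)·(1.25)) / 3 = 6.5/3 = 2.1667
  S[B,B] = ((1.25)·(1.25) + (-1.75)·(-1.75) + (-0.75)·(-0.75) + (1.25)·(1.25)) / 3 = 6.75/3 = 2.25

S is symmetric (S[j,i] = S[i,j]). Assembling:

S = [[6.3333, 2.1667],
 [2.1667, 2.25]]


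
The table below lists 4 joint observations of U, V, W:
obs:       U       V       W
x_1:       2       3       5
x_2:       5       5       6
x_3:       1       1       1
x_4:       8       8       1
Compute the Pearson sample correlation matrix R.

Step 1 — column means:
  mean(U) = (2 + 5 + 1 + 8) / 4 = 16/4 = 4
  mean(V) = (3 + 5 + 1 + 8) / 4 = 17/4 = 4.25
  mean(W) = (5 + 6 + 1 + 1) / 4 = 13/4 = 3.25

Step 2 — sample variances and covariances s[i,j] = (1/(n-1)) · Σ_k (x_{k,i} - mean_i) · (x_{k,j} - mean_j), with n-1 = 3:
  s[U,U] = ((-2)·(-2) + (1)·(1) + (-3)·(-3) + (4)·(4)) / 3 = 30/3 = 10
  s[U,V] = ((-2)·(-1.25) + (1)·(0.75) + (-3)·(-3.25) + (4)·(3.75)) / 3 = 28/3 = 9.3333
  s[U,W] = ((-2)·(1.75) + (1)·(2.75) + (-3)·(-2.25) + (4)·(-2.25)) / 3 = -3/3 = -1
  s[V,V] = ((-1.25)·(-1.25) + (0.75)·(0.75) + (-3.25)·(-3.25) + (3.75)·(3.75)) / 3 = 26.75/3 = 8.9167
  s[V,W] = ((-1.25)·(1.75) + (0.75)·(2.75) + (-3.25)·(-2.25) + (3.75)·(-2.25)) / 3 = -1.25/3 = -0.4167
  s[W,W] = ((1.75)·(1.75) + (2.75)·(2.75) + (-2.25)·(-2.25) + (-2.25)·(-2.25)) / 3 = 20.75/3 = 6.9167
  Sample standard deviations s_i = √(s[i,i]):
  s(U) = √(10) = 3.1623
  s(V) = √(8.9167) = 2.9861
  s(W) = √(6.9167) = 2.63

Step 3 — r_{ij} = s_{ij} / (s_i · s_j):
  r[U,U] = 1 (diagonal).
  r[U,V] = 9.3333 / (3.1623 · 2.9861) = 9.3333 / 9.4428 = 0.9884
  r[U,W] = -1 / (3.1623 · 2.63) = -1 / 8.3166 = -0.1202
  r[V,V] = 1 (diagonal).
  r[V,W] = -0.4167 / (2.9861 · 2.63) = -0.4167 / 7.8533 = -0.0531
  r[W,W] = 1 (diagonal).

R is symmetric with unit diagonal. Assembling:

R = [[1, 0.9884, -0.1202],
 [0.9884, 1, -0.0531],
 [-0.1202, -0.0531, 1]]


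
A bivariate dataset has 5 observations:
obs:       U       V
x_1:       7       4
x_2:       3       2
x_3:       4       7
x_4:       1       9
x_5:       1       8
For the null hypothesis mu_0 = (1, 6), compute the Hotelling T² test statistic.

Step 1 — sample mean vector:
  mean(U) = (7 + 3 + 4 + 1 + 1) / 5 = 16/5 = 3.2
  mean(V) = (4 + 2 + 7 + 9 + 8) / 5 = 30/5 = 6
  x̄ = (3.2, 6),  deviation x̄ - mu_0 = (3.2, 6) - (1, 6) = (2.2, 0).

Step 2 — sample covariance matrix, S[i,j] = (1/(n-1)) · Σ_k (x_{k,i} - mean_i) · (x_{k,j} - mean_j), divisor n-1 = 4:
  S[U,U] = ((3.8)·(3.8) + (-0.2)·(-0.2) + (0.8)·(0.8) + (-2.2)·(-2.2) + (-2.2)·(-2.2)) / 4 = 24.8/4 = 6.2
  S[U,V] = ((3.8)·(-2) + (-0.2)·(-4) + (0.8)·(1) + (-2.2)·(3) + (-2.2)·(2)) / 4 = -17/4 = -4.25
  S[V,V] = ((-2)·(-2) + (-4)·(-4) + (1)·(1) + (3)·(3) + (2)·(2)) / 4 = 34/4 = 8.5
  S = [[6.2, -4.25],
 [-4.25, 8.5]].

Step 3 — invert S. det(S) = 6.2·8.5 - (-4.25)² = 34.6375.
  S^{-1} = (1/det) · [[d, -b], [-b, a]] = [[0.2454, 0.1227],
 [0.1227, 0.179]].

Step 4 — quadratic form (x̄ - mu_0)^T · S^{-1} · (x̄ - mu_0):
  S^{-1} · (x̄ - mu_0) = (0.5399, 0.2699),
  (x̄ - mu_0)^T · [...] = (2.2)·(0.5399) + (0)·(0.2699) = 1.1877.

Step 5 — scale by n: T² = 5 · 1.1877 = 5.9387.

T² ≈ 5.9387


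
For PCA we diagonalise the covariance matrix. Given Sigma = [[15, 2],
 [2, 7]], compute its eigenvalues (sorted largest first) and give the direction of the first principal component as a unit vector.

Step 1 — characteristic polynomial of 2×2 Sigma:
  det(Sigma - λI) = λ² - trace · λ + det = 0.
  trace = 15 + 7 = 22, det = 15·7 - (2)² = 101.
Step 2 — discriminant:
  Δ = trace² - 4·det = 484 - 404 = 80.
Step 3 — eigenvalues:
  λ = (trace ± √Δ)/2 = (22 ± 8.9443)/2,
  λ_1 = 15.4721,  λ_2 = 6.5279.

Step 4 — unit eigenvector for λ_1: solve (Sigma - λ_1 I)v = 0. First row:
  (15 - 15.4721)·v_x + (2)·v_y = 0, i.e. (-0.4721)·v_x + (2)·v_y = 0,
  so v ∝ (b, λ_1 - a) = (2, 0.4721) = u.
  ||u|| = √((2)² + (0.4721)²) = √(4.2229) ≈ 2.055,
  v_1 = u/||u|| ≈ (0.9732, 0.2298) (||v_1|| = 1).

λ_1 = 15.4721,  λ_2 = 6.5279;  v_1 ≈ (0.9732, 0.2298)


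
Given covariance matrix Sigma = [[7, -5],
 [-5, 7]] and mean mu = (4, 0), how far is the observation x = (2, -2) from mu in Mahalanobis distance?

Step 1 — centre the observation: (x - mu) = (-2, -2).

Step 2 — invert Sigma. det(Sigma) = 7·7 - (-5)² = 24.
  Sigma^{-1} = (1/det) · [[d, -b], [-b, a]] = [[0.2917, 0.2083],
 [0.2083, 0.2917]].

Step 3 — form the quadratic (x - mu)^T · Sigma^{-1} · (x - mu):
  Sigma^{-1} · (x - mu) = (-1, -1).
  (x - mu)^T · [Sigma^{-1} · (x - mu)] = (-2)·(-1) + (-2)·(-1) = 4.

Step 4 — take square root: d = √(4) ≈ 2.

d(x, mu) = √(4) ≈ 2


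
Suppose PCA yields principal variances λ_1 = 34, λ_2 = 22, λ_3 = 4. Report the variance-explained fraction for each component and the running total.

Step 1 — total variance = trace(Sigma) = Σ λ_i = 34 + 22 + 4 = 60.

Step 2 — fraction explained by component i = λ_i / Σ λ:
  PC1: 34/60 = 0.5667
  PC2: 22/60 = 0.3667
  PC3: 4/60 = 0.0667

Step 3 — cumulative fraction after k components = (λ_1 + ... + λ_k) / Σ λ:
  k = 1: 34/60 = 0.5667
  k = 2: (34 + 22)/60 = 56/60 = 0.9333
  k = 3: (34 + 22 + 4)/60 = 60/60 = 1

Summary (fraction, with percent):

explained: PC1 0.5667 (56.67%), PC2 0.3667 (36.67%), PC3 0.0667 (6.67%);  cumulative: 0.5667, 0.9333, 1


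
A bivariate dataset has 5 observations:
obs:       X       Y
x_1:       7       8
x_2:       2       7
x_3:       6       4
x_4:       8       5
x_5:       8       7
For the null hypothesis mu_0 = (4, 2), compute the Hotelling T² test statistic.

Step 1 — sample mean vector:
  mean(X) = (7 + 2 + 6 + 8 + 8) / 5 = 31/5 = 6.2
  mean(Y) = (8 + 7 + 4 + 5 + 7) / 5 = 31/5 = 6.2
  x̄ = (6.2, 6.2),  deviation x̄ - mu_0 = (6.2, 6.2) - (4, 2) = (2.2, 4.2).

Step 2 — sample covariance matrix, S[i,j] = (1/(n-1)) · Σ_k (x_{k,i} - mean_i) · (x_{k,j} - mean_j), divisor n-1 = 4:
  S[X,X] = ((0.8)·(0.8) + (-4.2)·(-4.2) + (-0.2)·(-0.2) + (1.8)·(1.8) + (1.8)·(1.8)) / 4 = 24.8/4 = 6.2
  S[X,Y] = ((0.8)·(1.8) + (-4.2)·(0.8) + (-0.2)·(-2.2) + (1.8)·(-1.2) + (1.8)·(0.8)) / 4 = -2.2/4 = -0.55
  S[Y,Y] = ((1.8)·(1.8) + (0.8)·(0.8) + (-2.2)·(-2.2) + (-1.2)·(-1.2) + (0.8)·(0.8)) / 4 = 10.8/4 = 2.7
  S = [[6.2, -0.55],
 [-0.55, 2.7]].

Step 3 — invert S. det(S) = 6.2·2.7 - (-0.55)² = 16.4375.
  S^{-1} = (1/det) · [[d, -b], [-b, a]] = [[0.1643, 0.0335],
 [0.0335, 0.3772]].

Step 4 — quadratic form (x̄ - mu_0)^T · S^{-1} · (x̄ - mu_0):
  S^{-1} · (x̄ - mu_0) = (0.5019, 1.6578),
  (x̄ - mu_0)^T · [...] = (2.2)·(0.5019) + (4.2)·(1.6578) = 8.0669.

Step 5 — scale by n: T² = 5 · 8.0669 = 40.3346.

T² ≈ 40.3346


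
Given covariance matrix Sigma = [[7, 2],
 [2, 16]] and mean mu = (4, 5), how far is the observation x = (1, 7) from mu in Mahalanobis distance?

Step 1 — centre the observation: (x - mu) = (-3, 2).

Step 2 — invert Sigma. det(Sigma) = 7·16 - (2)² = 108.
  Sigma^{-1} = (1/det) · [[d, -b], [-b, a]] = [[0.1481, -0.0185],
 [-0.0185, 0.0648]].

Step 3 — form the quadratic (x - mu)^T · Sigma^{-1} · (x - mu):
  Sigma^{-1} · (x - mu) = (-0.4815, 0.1852).
  (x - mu)^T · [Sigma^{-1} · (x - mu)] = (-3)·(-0.4815) + (2)·(0.1852) = 1.8148.

Step 4 — take square root: d = √(1.8148) ≈ 1.3472.

d(x, mu) = √(1.8148) ≈ 1.3472


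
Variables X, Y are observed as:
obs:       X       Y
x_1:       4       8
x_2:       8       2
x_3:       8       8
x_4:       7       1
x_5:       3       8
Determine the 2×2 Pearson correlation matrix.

Step 1 — column means:
  mean(X) = (4 + 8 + 8 + 7 + 3) / 5 = 30/5 = 6
  mean(Y) = (8 + 2 + 8 + 1 + 8) / 5 = 27/5 = 5.4

Step 2 — sample variances and covariances s[i,j] = (1/(n-1)) · Σ_k (x_{k,i} - mean_i) · (x_{k,j} - mean_j), with n-1 = 4:
  s[X,X] = ((-2)·(-2) + (2)·(2) + (2)·(2) + (1)·(1) + (-3)·(-3)) / 4 = 22/4 = 5.5
  s[X,Y] = ((-2)·(2.6) + (2)·(-3.4) + (2)·(2.6) + (1)·(-4.4) + (-3)·(2.6)) / 4 = -19/4 = -4.75
  s[Y,Y] = ((2.6)·(2.6) + (-3.4)·(-3.4) + (2.6)·(2.6) + (-4.4)·(-4.4) + (2.6)·(2.6)) / 4 = 51.2/4 = 12.8
  Sample standard deviations s_i = √(s[i,i]):
  s(X) = √(5.5) = 2.3452
  s(Y) = √(12.8) = 3.5777

Step 3 — r_{ij} = s_{ij} / (s_i · s_j):
  r[X,X] = 1 (diagonal).
  r[X,Y] = -4.75 / (2.3452 · 3.5777) = -4.75 / 8.3905 = -0.5661
  r[Y,Y] = 1 (diagonal).

R is symmetric with unit diagonal. Assembling:

R = [[1, -0.5661],
 [-0.5661, 1]]


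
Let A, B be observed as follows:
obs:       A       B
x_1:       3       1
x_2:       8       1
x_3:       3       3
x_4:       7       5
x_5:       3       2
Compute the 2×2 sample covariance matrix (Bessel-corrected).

Step 1 — column means:
  mean(A) = (3 + 8 + 3 + 7 + 3) / 5 = 24/5 = 4.8
  mean(B) = (1 + 1 + 3 + 5 + 2) / 5 = 12/5 = 2.4

Step 2 — sample covariance S[i,j] = (1/(n-1)) · Σ_k (x_{k,i} - mean_i) · (x_{k,j} - mean_j), with n-1 = 4.
  S[A,A] = ((-1.8)·(-1.8) + (3.2)·(3.2) + (-1.8)·(-1.8) + (2.2)·(2.2) + (-1.8)·(-1.8)) / 4 = 24.8/4 = 6.2
  S[A,B] = ((-1.8)·(-1.4) + (3.2)·(-1.4) + (-1.8)·(0.6) + (2.2)·(2.6) + (-1.8)·(-0.4)) / 4 = 3.4/4 = 0.85
  S[B,B] = ((-1.4)·(-1.4) + (-1.4)·(-1.4) + (0.6)·(0.6) + (2.6)·(2.6) + (-0.4)·(-0.4)) / 4 = 11.2/4 = 2.8

S is symmetric (S[j,i] = S[i,j]). Assembling:

S = [[6.2, 0.85],
 [0.85, 2.8]]
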